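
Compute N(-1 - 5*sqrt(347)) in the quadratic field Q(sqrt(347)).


N(a + b*sqrt(d)) = a^2 - d*b^2
= (-1)^2 - (347)*(-5)^2
= 1 - 8675
= -8674

-8674


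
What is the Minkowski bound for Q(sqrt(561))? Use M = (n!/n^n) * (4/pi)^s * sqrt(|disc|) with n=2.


d = 561, d mod 4 = 1, so disc(K) = d = 561; |disc(K)| = 561
Real quadratic field, so n = 2, s = r2 = 0, r1 = 2
M = (n!/n^n) * (4/pi)^s * sqrt(|disc(K)|) = (2!/2^2) * (4/pi)^0 * sqrt(561)
= 0.5 * 1.000000 * 23.685439
= 11.8427

11.8427


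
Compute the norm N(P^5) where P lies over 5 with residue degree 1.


N(P^a) = p^(a*f)
= 5^(5*1)
= 5^5
= 3125

3125


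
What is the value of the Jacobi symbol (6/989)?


Compute (6/989) via quadratic reciprocity:
  pull out 2: (2/989) = -1  (since 989 mod 8 = 5)
  reciprocity: (3/989) -> +(989/3)
  reduce: (2/3)
  pull out 2: (2/3) = -1  (since 3 mod 8 = 3)
  (1/3) = 1
Product of signs = 1

1


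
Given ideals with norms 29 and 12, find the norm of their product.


N(IJ) = N(I) * N(J)
= 29 * 12
= 348

348


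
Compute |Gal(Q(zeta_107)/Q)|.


|Gal(Q(zeta_107)/Q)| = phi(107)
= 106

106


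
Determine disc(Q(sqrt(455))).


For K = Q(sqrt(d)) with d squarefree: disc(K) = d if d = 1 mod 4, and disc(K) = 4d if d = 2 or 3 mod 4.
Here d = 455, and d mod 4 = 3.
d = 3 mod 4, not 1 (O_K = Z[sqrt(d)]), so disc(K) = 4d = 4 * (455) = 1820

1820


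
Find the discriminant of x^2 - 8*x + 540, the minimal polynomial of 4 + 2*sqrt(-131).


The element 4 + 2*sqrt(-131) has minimal polynomial:
x^2 - 8*x + 540
Discriminant = (-8)^2 - 4*(540)
= 64 - 2160
= -2096

-2096


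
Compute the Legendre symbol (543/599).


p = 599 is prime, so compute (543/599) with the reciprocity algorithm (Jacobi-symbol steps: pull out 2s via (2/n), flip via reciprocity, reduce):
  reciprocity: (543/599) -> -(599/543)
  reduce: (56/543)
  pull out 2: (2/543) = +1  (since 543 mod 8 = 7)
  pull out 2: (2/543) = +1  (since 543 mod 8 = 7)
  pull out 2: (2/543) = +1  (since 543 mod 8 = 7)
  reciprocity: (7/543) -> -(543/7)
  reduce: (4/7)
  pull out 2: (2/7) = +1  (since 7 mod 8 = 7)
  pull out 2: (2/7) = +1  (since 7 mod 8 = 7)
  (1/7) = 1
Product of signs = 1
(543/599) = 1

1


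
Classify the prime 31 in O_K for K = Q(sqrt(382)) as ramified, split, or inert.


K = Q(sqrt(382)). Since d mod 4 = 2, disc(K) = 1528.
Check p | disc: 1528 mod 31 = 9.
p does not divide disc. Compute Legendre symbol (d/p):
10^((31-1)/2) mod 31 = 1
(d/p) = 1, so p splits: (p) = P*P' with e=1, f=1, g=2.
Therefore p is split.

split


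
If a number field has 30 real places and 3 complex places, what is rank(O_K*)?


By Dirichlet's unit theorem:
rank = r1 + r2 - 1
= 30 + 3 - 1
= 32

32


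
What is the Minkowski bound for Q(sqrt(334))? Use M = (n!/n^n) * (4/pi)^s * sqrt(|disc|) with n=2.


d = 334, d mod 4 = 2, so disc(K) = 4d = 1336; |disc(K)| = 1336
Real quadratic field, so n = 2, s = r2 = 0, r1 = 2
M = (n!/n^n) * (4/pi)^s * sqrt(|disc(K)|) = (2!/2^2) * (4/pi)^0 * sqrt(1336)
= 0.5 * 1.000000 * 36.551334
= 18.2757

18.2757


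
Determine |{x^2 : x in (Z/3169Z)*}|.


For prime p, the number of non-zero quadratic residues is (p-1)/2.
= (3169-1)/2
= 1584

1584


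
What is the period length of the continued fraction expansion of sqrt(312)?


Run the CF algorithm for sqrt(312).
a_0 = floor(sqrt(312)) = 17; set m_0=0, q_0=1.
Recurrence: m' = q*a - m,  q' = (d - m'^2)/q,  a' = floor((a_0 + m')/q').
  step 1: m=17, q=23, a=1
  step 2: m=6, q=12, a=1
  step 3: m=6, q=23, a=1
  step 4: m=17, q=1, a=34
a_4 = 2*a_0 = 34, so the period closes here.
sqrt(312) = [17; 1, 1, 1, 34]
Period length = 4

4


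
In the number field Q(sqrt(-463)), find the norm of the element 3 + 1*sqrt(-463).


N(a + b*sqrt(d)) = a^2 - d*b^2
= (3)^2 - (-463)*(1)^2
= 9 + 463
= 472

472


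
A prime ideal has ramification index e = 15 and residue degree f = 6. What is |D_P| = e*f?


|D_P| = e * f
= 15 * 6
= 90

90


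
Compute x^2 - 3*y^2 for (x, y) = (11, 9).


x^2 - d*y^2
= 11^2 - 3*9^2
= 121 - 243
= -122

-122


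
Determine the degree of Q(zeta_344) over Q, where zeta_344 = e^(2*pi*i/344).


The degree equals Euler's totient phi(344).
344 = 2^3 * 43
phi(344) = 168

168


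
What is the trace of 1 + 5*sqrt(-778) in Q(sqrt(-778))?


Tr(a + b*sqrt(d)) = (a + b*sqrt(d)) + (a - b*sqrt(d)) = 2a
= 2 * (1)
= 2

2


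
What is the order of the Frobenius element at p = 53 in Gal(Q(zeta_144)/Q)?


The Frobenius at p in Gal(Q(zeta_n)/Q) = (Z/nZ)* is the class of p, so its order is ord_144(53), the smallest k >= 1 with 53^k = 1 mod 144.
n = 144 = 2^4 * 3^2, phi(144) = 48; the order divides phi(n).
Divisors of 48: 1, 2, 3, 4, 6, 8, 12, 16, 24, 48
Repeated squaring mod 144: 53^1 = 53, 53^2 = 73, 53^4 = 1, 53^8 = 1, 53^16 = 1, 53^32 = 1
Test divisors in increasing order:
  k=1: 53^1 = 53 mod 144
  k=2: 53^2 = 73 mod 144
  k=3: 53^3 = 73 * 53 = 125 mod 144
  k=4: 53^4 = 1 mod 144  <- first divisor giving 1
Order = 4

4


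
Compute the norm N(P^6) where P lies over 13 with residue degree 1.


N(P^a) = p^(a*f)
= 13^(6*1)
= 13^6
= 4826809

4826809


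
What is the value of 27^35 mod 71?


p = 71 is prime and the exponent is (p-1)/2 = 35, so by Euler's criterion 27^35 = (27/71) = +1 or -1 mod 71.
Compute by square-and-multiply:
  35 = 32 + 2 + 1 (binary 100011)
  Repeated squaring mod 71: 27^1 = 27, 27^2 = 19, 27^4 = 6, 27^8 = 36, 27^16 = 18, 27^32 = 40
  27^35 = 27^32 * 27^2 * 27^1 = 40 * 19 * 27 mod 71
    40 * 19 = 760 = 50 mod 71
    50 * 27 = 1350 = 1 mod 71
  27^35 = 1 mod 71
Result 1: 27 is a quadratic residue mod 71.
27^35 mod 71 = 1

1


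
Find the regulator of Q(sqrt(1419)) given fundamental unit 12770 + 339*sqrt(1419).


epsilon = 12770 + 339*sqrt(1419)
= 25540.0000
R = ln(25540.0000)
= 10.1480

10.1480


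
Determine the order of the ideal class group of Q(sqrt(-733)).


K = Q(sqrt(-733)). d mod 4 = 3, so D = disc(K) = 4d = -2932
h(K) equals the number of primitive reduced positive-definite forms (a, b, c) = a*x^2 + b*x*y + c*y^2 with b^2 - 4ac = D,
where reduced means |b| <= a <= c, with b >= 0 whenever |b| = a or a = c, and primitive means gcd(a, b, c) = 1.
Reduced forces 3a^2 <= |D| = 2932, so 1 <= a <= 31; b must have the parity of D, and c = (b^2 - D)/(4a) must be an integer >= a.
Enumerate a = 1..31, b in [-a, a]:
  a=1: (1, 0, 733)  [1]
  a=2: (2, 2, 367)  [1]
  a=3..6: none
  a=7: (7, -6, 106), (7, 6, 106)  [2]
  a=8..10: none
  a=11: (11, -4, 67), (11, 4, 67)  [2]
  a=12..13: none
  a=14: (14, -6, 53), (14, 6, 53)  [2]
  a=15..16: none
  a=17: (17, -14, 46), (17, 14, 46)  [2]
  a=18..21: none
  a=22: (22, -18, 37), (22, 18, 37)  [2]
  a=23: (23, -14, 34), (23, 14, 34)  [2]
  a=24..31: none
Total reduced forms: 1 + 1 + 2 + 2 + 2 + 2 + 2 + 2 = 14
h = 14

14


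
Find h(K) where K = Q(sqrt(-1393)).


K = Q(sqrt(-1393)). d mod 4 = 3, so D = disc(K) = 4d = -5572
h(K) equals the number of primitive reduced positive-definite forms (a, b, c) = a*x^2 + b*x*y + c*y^2 with b^2 - 4ac = D,
where reduced means |b| <= a <= c, with b >= 0 whenever |b| = a or a = c, and primitive means gcd(a, b, c) = 1.
Reduced forces 3a^2 <= |D| = 5572, so 1 <= a <= 43; b must have the parity of D, and c = (b^2 - D)/(4a) must be an integer >= a.
Enumerate a = 1..43, b in [-a, a]:
  a=1: (1, 0, 1393)  [1]
  a=2: (2, 2, 697)  [1]
  a=3..6: none
  a=7: (7, 0, 199)  [1]
  a=8..10: none
  a=11: (11, -4, 127), (11, 4, 127)  [2]
  a=12..13: none
  a=14: (14, 14, 103)  [1]
  a=15..16: none
  a=17: (17, -2, 82), (17, 2, 82)  [2]
  a=18..21: none
  a=22: (22, -18, 67), (22, 18, 67)  [2]
  a=23..28: none
  a=29: (29, -24, 53), (29, 24, 53)  [2]
  a=30: none
  a=31: (31, -16, 47), (31, 16, 47)  [2]
  a=32..33: none
  a=34: (34, -2, 41), (34, 2, 41)  [2]
  a=35..43: none
Total reduced forms: 1 + 1 + 1 + 2 + 1 + 2 + 2 + 2 + 2 + 2 = 16
h = 16

16


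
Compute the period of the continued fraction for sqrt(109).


Run the CF algorithm for sqrt(109).
a_0 = floor(sqrt(109)) = 10; set m_0=0, q_0=1.
Recurrence: m' = q*a - m,  q' = (d - m'^2)/q,  a' = floor((a_0 + m')/q').
  step 1: m=10, q=9, a=2
  step 2: m=8, q=5, a=3
  step 3: m=7, q=12, a=1
  step 4: m=5, q=7, a=2
  step 5: m=9, q=4, a=4
  step 6: m=7, q=15, a=1
  step 7: m=8, q=3, a=6
  step 8: m=10, q=3, a=6
  step 9: m=8, q=15, a=1
  step 10: m=7, q=4, a=4
  step 11: m=9, q=7, a=2
  step 12: m=5, q=12, a=1
  step 13: m=7, q=5, a=3
  step 14: m=8, q=9, a=2
  step 15: m=10, q=1, a=20
a_15 = 2*a_0 = 20, so the period closes here.
sqrt(109) = [10; 2, 3, 1, 2, 4, 1, 6, 6, 1, 4, 2, 1, 3, 2, 20]
Period length = 15

15


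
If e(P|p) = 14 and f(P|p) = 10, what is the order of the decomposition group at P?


|D_P| = e * f
= 14 * 10
= 140

140


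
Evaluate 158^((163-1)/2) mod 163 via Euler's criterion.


p = 163 is prime and the exponent is (p-1)/2 = 81, so by Euler's criterion 158^81 = (158/163) = +1 or -1 mod 163.
Compute by square-and-multiply:
  81 = 64 + 16 + 1 (binary 1010001)
  Repeated squaring mod 163: 158^1 = 158, 158^2 = 25, 158^4 = 136, 158^8 = 77, 158^16 = 61, 158^32 = 135, 158^64 = 132
  158^81 = 158^64 * 158^16 * 158^1 = 132 * 61 * 158 mod 163
    132 * 61 = 8052 = 65 mod 163
    65 * 158 = 10270 = 1 mod 163
  158^81 = 1 mod 163
Result 1: 158 is a quadratic residue mod 163.
158^81 mod 163 = 1

1


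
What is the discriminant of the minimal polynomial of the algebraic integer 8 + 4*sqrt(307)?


The element 8 + 4*sqrt(307) has minimal polynomial:
x^2 - 16*x - 4848
Discriminant = (-16)^2 - 4*(-4848)
= 256 + 19392
= 19648

19648


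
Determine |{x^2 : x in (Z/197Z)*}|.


For prime p, the number of non-zero quadratic residues is (p-1)/2.
= (197-1)/2
= 98

98


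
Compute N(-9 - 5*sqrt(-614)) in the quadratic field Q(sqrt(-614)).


N(a + b*sqrt(d)) = a^2 - d*b^2
= (-9)^2 - (-614)*(-5)^2
= 81 + 15350
= 15431

15431


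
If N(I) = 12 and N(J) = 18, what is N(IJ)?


N(IJ) = N(I) * N(J)
= 12 * 18
= 216

216


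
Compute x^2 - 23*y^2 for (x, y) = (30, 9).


x^2 - d*y^2
= 30^2 - 23*9^2
= 900 - 1863
= -963

-963


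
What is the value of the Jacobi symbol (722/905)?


Compute (722/905) via quadratic reciprocity:
  pull out 2: (2/905) = +1  (since 905 mod 8 = 1)
  reciprocity: (361/905) -> +(905/361)
  reduce: (183/361)
  reciprocity: (183/361) -> +(361/183)
  reduce: (178/183)
  pull out 2: (2/183) = +1  (since 183 mod 8 = 7)
  reciprocity: (89/183) -> +(183/89)
  reduce: (5/89)
  reciprocity: (5/89) -> +(89/5)
  reduce: (4/5)
  pull out 2: (2/5) = -1  (since 5 mod 8 = 5)
  pull out 2: (2/5) = -1  (since 5 mod 8 = 5)
  (1/5) = 1
Product of signs = 1

1


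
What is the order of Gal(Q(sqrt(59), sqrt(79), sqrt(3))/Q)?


The 3 square roots of distinct primes are multiplicatively independent over Q,
so [K:Q] = 2^3 and Gal(K/Q) is isomorphic to (Z/2Z)^3.
|Gal| = 2^3 = 8

8


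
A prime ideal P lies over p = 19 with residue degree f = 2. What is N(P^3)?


N(P^a) = p^(a*f)
= 19^(3*2)
= 19^6
= 47045881

47045881


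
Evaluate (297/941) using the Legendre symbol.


p = 941 is prime, so compute (297/941) with the reciprocity algorithm (Jacobi-symbol steps: pull out 2s via (2/n), flip via reciprocity, reduce):
  reciprocity: (297/941) -> +(941/297)
  reduce: (50/297)
  pull out 2: (2/297) = +1  (since 297 mod 8 = 1)
  reciprocity: (25/297) -> +(297/25)
  reduce: (22/25)
  pull out 2: (2/25) = +1  (since 25 mod 8 = 1)
  reciprocity: (11/25) -> +(25/11)
  reduce: (3/11)
  reciprocity: (3/11) -> -(11/3)
  reduce: (2/3)
  pull out 2: (2/3) = -1  (since 3 mod 8 = 3)
  (1/3) = 1
Product of signs = 1
(297/941) = 1

1


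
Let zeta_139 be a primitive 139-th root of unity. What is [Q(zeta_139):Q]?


The degree equals Euler's totient phi(139).
139 = 139
phi(139) = 138

138


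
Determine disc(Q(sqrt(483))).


For K = Q(sqrt(d)) with d squarefree: disc(K) = d if d = 1 mod 4, and disc(K) = 4d if d = 2 or 3 mod 4.
Here d = 483, and d mod 4 = 3.
d = 3 mod 4, not 1 (O_K = Z[sqrt(d)]), so disc(K) = 4d = 4 * (483) = 1932

1932


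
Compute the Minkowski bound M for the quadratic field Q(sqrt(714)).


d = 714, d mod 4 = 2, so disc(K) = 4d = 2856; |disc(K)| = 2856
Real quadratic field, so n = 2, s = r2 = 0, r1 = 2
M = (n!/n^n) * (4/pi)^s * sqrt(|disc(K)|) = (2!/2^2) * (4/pi)^0 * sqrt(2856)
= 0.5 * 1.000000 * 53.441557
= 26.7208

26.7208


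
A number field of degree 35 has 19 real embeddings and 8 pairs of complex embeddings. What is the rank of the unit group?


By Dirichlet's unit theorem:
rank = r1 + r2 - 1
= 19 + 8 - 1
= 26

26


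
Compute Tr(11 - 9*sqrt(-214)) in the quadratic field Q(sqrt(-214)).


Tr(a + b*sqrt(d)) = (a + b*sqrt(d)) + (a - b*sqrt(d)) = 2a
= 2 * (11)
= 22

22


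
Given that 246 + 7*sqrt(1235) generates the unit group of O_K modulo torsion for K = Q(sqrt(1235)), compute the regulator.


epsilon = 246 + 7*sqrt(1235)
= 491.9980
R = ln(491.9980)
= 6.1985

6.1985


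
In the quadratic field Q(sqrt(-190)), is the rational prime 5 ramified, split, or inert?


K = Q(sqrt(-190)). Since d mod 4 = 2, disc(K) = -760.
Check p | disc: -760 mod 5 = 0.
p divides disc, so p ramifies: (p) = P^2 with e=2, f=1, g=1.
Therefore p is ramified.

ramified


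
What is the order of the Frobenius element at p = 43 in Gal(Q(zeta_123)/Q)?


The Frobenius at p in Gal(Q(zeta_n)/Q) = (Z/nZ)* is the class of p, so its order is ord_123(43), the smallest k >= 1 with 43^k = 1 mod 123.
n = 123 = 3 * 41, phi(123) = 80; the order divides phi(n).
Divisors of 80: 1, 2, 4, 5, 8, 10, 16, 20, 40, 80
Repeated squaring mod 123: 43^1 = 43, 43^2 = 4, 43^4 = 16, 43^8 = 10, 43^16 = 100, 43^32 = 37, 43^64 = 16
Test divisors in increasing order:
  k=1: 43^1 = 43 mod 123
  k=2: 43^2 = 4 mod 123
  k=4: 43^4 = 16 mod 123
  k=5: 43^5 = 16 * 43 = 73 mod 123
  k=8: 43^8 = 10 mod 123
  k=10: 43^10 = 10 * 4 = 40 mod 123
  k=16: 43^16 = 100 mod 123
  k=20: 43^20 = 100 * 16 = 1 mod 123  <- first divisor giving 1
Order = 20

20


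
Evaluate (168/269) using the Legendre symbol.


p = 269 is prime, so compute (168/269) with the reciprocity algorithm (Jacobi-symbol steps: pull out 2s via (2/n), flip via reciprocity, reduce):
  pull out 2: (2/269) = -1  (since 269 mod 8 = 5)
  pull out 2: (2/269) = -1  (since 269 mod 8 = 5)
  pull out 2: (2/269) = -1  (since 269 mod 8 = 5)
  reciprocity: (21/269) -> +(269/21)
  reduce: (17/21)
  reciprocity: (17/21) -> +(21/17)
  reduce: (4/17)
  pull out 2: (2/17) = +1  (since 17 mod 8 = 1)
  pull out 2: (2/17) = +1  (since 17 mod 8 = 1)
  (1/17) = 1
Product of signs = -1
(168/269) = -1

-1


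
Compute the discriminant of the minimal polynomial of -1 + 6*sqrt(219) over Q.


The element -1 + 6*sqrt(219) has minimal polynomial:
x^2 + 2*x - 7883
Discriminant = (2)^2 - 4*(-7883)
= 4 + 31532
= 31536

31536


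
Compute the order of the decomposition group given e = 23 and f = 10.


|D_P| = e * f
= 23 * 10
= 230

230


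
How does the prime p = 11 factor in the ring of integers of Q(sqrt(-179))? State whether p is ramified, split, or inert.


K = Q(sqrt(-179)). Since d mod 4 = 1, disc(K) = -179.
Check p | disc: -179 mod 11 = 8.
p does not divide disc. Compute Legendre symbol (d/p):
8^((11-1)/2) mod 11 = -1
(d/p) = -1, so p is inert: (p) stays prime with e=1, f=2, g=1.
Therefore p is inert.

inert


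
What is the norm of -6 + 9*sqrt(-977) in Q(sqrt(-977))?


N(a + b*sqrt(d)) = a^2 - d*b^2
= (-6)^2 - (-977)*(9)^2
= 36 + 79137
= 79173

79173


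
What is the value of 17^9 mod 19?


p = 19 is prime and the exponent is (p-1)/2 = 9, so by Euler's criterion 17^9 = (17/19) = +1 or -1 mod 19.
Compute by square-and-multiply:
  9 = 8 + 1 (binary 1001)
  Repeated squaring mod 19: 17^1 = 17, 17^2 = 4, 17^4 = 16, 17^8 = 9
  17^9 = 17^8 * 17^1 = 9 * 17 mod 19
    9 * 17 = 153 = 1 mod 19
  17^9 = 1 mod 19
Result 1: 17 is a quadratic residue mod 19.
17^9 mod 19 = 1

1


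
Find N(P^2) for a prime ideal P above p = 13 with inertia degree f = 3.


N(P^a) = p^(a*f)
= 13^(2*3)
= 13^6
= 4826809

4826809


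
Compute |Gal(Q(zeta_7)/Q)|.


|Gal(Q(zeta_7)/Q)| = phi(7)
= 6

6


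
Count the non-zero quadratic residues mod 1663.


For prime p, the number of non-zero quadratic residues is (p-1)/2.
= (1663-1)/2
= 831

831


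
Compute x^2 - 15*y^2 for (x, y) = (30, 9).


x^2 - d*y^2
= 30^2 - 15*9^2
= 900 - 1215
= -315

-315


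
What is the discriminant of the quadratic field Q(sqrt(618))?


For K = Q(sqrt(d)) with d squarefree: disc(K) = d if d = 1 mod 4, and disc(K) = 4d if d = 2 or 3 mod 4.
Here d = 618, and d mod 4 = 2.
d = 2 mod 4, not 1 (O_K = Z[sqrt(d)]), so disc(K) = 4d = 4 * (618) = 2472

2472


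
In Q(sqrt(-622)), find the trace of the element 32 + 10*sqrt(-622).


Tr(a + b*sqrt(d)) = (a + b*sqrt(d)) + (a - b*sqrt(d)) = 2a
= 2 * (32)
= 64

64


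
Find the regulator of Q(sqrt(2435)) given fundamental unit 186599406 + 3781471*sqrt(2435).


epsilon = 186599406 + 3781471*sqrt(2435)
= 3.7320e+08
R = ln(3.7320e+08)
= 19.7376

19.7376


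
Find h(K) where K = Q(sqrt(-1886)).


K = Q(sqrt(-1886)). d mod 4 = 2, so D = disc(K) = 4d = -7544
h(K) equals the number of primitive reduced positive-definite forms (a, b, c) = a*x^2 + b*x*y + c*y^2 with b^2 - 4ac = D,
where reduced means |b| <= a <= c, with b >= 0 whenever |b| = a or a = c, and primitive means gcd(a, b, c) = 1.
Reduced forces 3a^2 <= |D| = 7544, so 1 <= a <= 50; b must have the parity of D, and c = (b^2 - D)/(4a) must be an integer >= a.
Enumerate a = 1..50, b in [-a, a]:
  a=1: (1, 0, 1886)  [1]
  a=2: (2, 0, 943)  [1]
  a=3: (3, -2, 629), (3, 2, 629)  [2]
  a=4: none
  a=5: (5, -4, 378), (5, 4, 378)  [2]
  a=6: (6, -4, 315), (6, 4, 315)  [2]
  a=7: (7, -4, 270), (7, 4, 270)  [2]
  a=8: none
  a=9: (9, -4, 210), (9, 4, 210)  [2]
  a=10: (10, -4, 189), (10, 4, 189)  [2]
  a=11..12: none
  a=13: (13, -10, 147), (13, 10, 147)  [2]
  a=14: (14, -4, 135), (14, 4, 135)  [2]
  a=15: (15, -14, 129), (15, -4, 126), (15, 4, 126), (15, 14, 129)  [4]
  a=16: none
  a=17: (17, -2, 111), (17, 2, 111)  [2]
  a=18: (18, -4, 105), (18, 4, 105)  [2]
  a=19..20: none
  a=21: (21, -10, 91), (21, -4, 90), (21, 4, 90), (21, 10, 91)  [4]
  a=22: none
  a=23: (23, 0, 82)  [1]
  a=24: none
  a=25: (25, -16, 78), (25, 16, 78)  [2]
  a=26: (26, -16, 75), (26, 16, 75)  [2]
  a=27: (27, -4, 70), (27, 4, 70)  [2]
  a=28: none
  a=29: (29, -24, 70), (29, 24, 70)  [2]
  a=30: (30, -16, 65), (30, -4, 63), (30, 4, 63), (30, 16, 65)  [4]
  a=31: (31, -12, 62), (31, 12, 62)  [2]
  a=32..33: none
  a=34: (34, -32, 63), (34, 32, 63)  [2]
  a=35: (35, -24, 58), (35, -4, 54), (35, 4, 54), (35, 24, 58)  [4]
  a=36: none
  a=37: (37, -2, 51), (37, 2, 51)  [2]
  a=38: none
  a=39: (39, -16, 50), (39, -10, 49), (39, 10, 49), (39, 16, 50)  [4]
  a=40: none
  a=41: (41, 0, 46)  [1]
  a=42: (42, -32, 51), (42, -4, 45), (42, 4, 45), (42, 32, 51)  [4]
  a=43: (43, -14, 45), (43, 14, 45)  [2]
  a=44..50: none
Total reduced forms: 1 + 1 + 2 + 2 + 2 + 2 + 2 + 2 + 2 + 2 + 4 + 2 + 2 + 4 + 1 + 2 + 2 + 2 + 2 + 4 + 2 + 2 + 4 + 2 + 4 + 1 + 4 + 2 = 64
h = 64

64


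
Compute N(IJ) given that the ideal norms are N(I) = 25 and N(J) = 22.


N(IJ) = N(I) * N(J)
= 25 * 22
= 550

550


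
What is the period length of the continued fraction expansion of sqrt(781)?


Run the CF algorithm for sqrt(781).
a_0 = floor(sqrt(781)) = 27; set m_0=0, q_0=1.
Recurrence: m' = q*a - m,  q' = (d - m'^2)/q,  a' = floor((a_0 + m')/q').
  step 1: m=27, q=52, a=1
  step 2: m=25, q=3, a=17
  step 3: m=26, q=35, a=1
  step 4: m=9, q=20, a=1
  step 5: m=11, q=33, a=1
  step 6: m=22, q=9, a=5
  step 7: m=23, q=28, a=1
  step 8: m=5, q=27, a=1
  step 9: m=22, q=11, a=4
  step 10: m=22, q=27, a=1
  step 11: m=5, q=28, a=1
  step 12: m=23, q=9, a=5
  step 13: m=22, q=33, a=1
  step 14: m=11, q=20, a=1
  step 15: m=9, q=35, a=1
  step 16: m=26, q=3, a=17
  step 17: m=25, q=52, a=1
  step 18: m=27, q=1, a=54
a_18 = 2*a_0 = 54, so the period closes here.
sqrt(781) = [27; 1, 17, 1, 1, 1, 5, 1, 1, 4, 1, 1, 5, 1, 1, 1, 17, 1, 54]
Period length = 18

18


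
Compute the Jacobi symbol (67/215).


Compute (67/215) via quadratic reciprocity:
  reciprocity: (67/215) -> -(215/67)
  reduce: (14/67)
  pull out 2: (2/67) = -1  (since 67 mod 8 = 3)
  reciprocity: (7/67) -> -(67/7)
  reduce: (4/7)
  pull out 2: (2/7) = +1  (since 7 mod 8 = 7)
  pull out 2: (2/7) = +1  (since 7 mod 8 = 7)
  (1/7) = 1
Product of signs = -1

-1


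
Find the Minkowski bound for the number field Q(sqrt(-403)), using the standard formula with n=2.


d = -403, d mod 4 = 1, so disc(K) = d = -403; |disc(K)| = 403
Imaginary quadratic field, so n = 2, s = r2 = 1, r1 = 0
M = (n!/n^n) * (4/pi)^s * sqrt(|disc(K)|) = (2!/2^2) * (4/pi)^1 * sqrt(403)
= 0.5 * 1.273240 * 20.074860
= 12.7801

12.7801


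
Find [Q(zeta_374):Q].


The degree equals Euler's totient phi(374).
374 = 2 * 11 * 17
phi(374) = 160

160


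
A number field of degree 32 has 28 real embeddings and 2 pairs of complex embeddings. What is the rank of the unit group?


By Dirichlet's unit theorem:
rank = r1 + r2 - 1
= 28 + 2 - 1
= 29

29


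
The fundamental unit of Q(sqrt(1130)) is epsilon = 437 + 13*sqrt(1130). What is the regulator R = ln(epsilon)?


epsilon = 437 + 13*sqrt(1130)
= 874.0011
R = ln(874.0011)
= 6.7731

6.7731


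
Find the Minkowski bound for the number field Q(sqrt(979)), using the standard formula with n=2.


d = 979, d mod 4 = 3, so disc(K) = 4d = 3916; |disc(K)| = 3916
Real quadratic field, so n = 2, s = r2 = 0, r1 = 2
M = (n!/n^n) * (4/pi)^s * sqrt(|disc(K)|) = (2!/2^2) * (4/pi)^0 * sqrt(3916)
= 0.5 * 1.000000 * 62.577951
= 31.2890

31.2890


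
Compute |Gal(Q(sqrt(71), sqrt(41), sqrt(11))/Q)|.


The 3 square roots of distinct primes are multiplicatively independent over Q,
so [K:Q] = 2^3 and Gal(K/Q) is isomorphic to (Z/2Z)^3.
|Gal| = 2^3 = 8

8


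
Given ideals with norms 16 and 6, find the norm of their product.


N(IJ) = N(I) * N(J)
= 16 * 6
= 96

96


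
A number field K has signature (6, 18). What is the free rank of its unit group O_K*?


By Dirichlet's unit theorem:
rank = r1 + r2 - 1
= 6 + 18 - 1
= 23

23


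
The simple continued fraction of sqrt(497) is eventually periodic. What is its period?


Run the CF algorithm for sqrt(497).
a_0 = floor(sqrt(497)) = 22; set m_0=0, q_0=1.
Recurrence: m' = q*a - m,  q' = (d - m'^2)/q,  a' = floor((a_0 + m')/q').
  step 1: m=22, q=13, a=3
  step 2: m=17, q=16, a=2
  step 3: m=15, q=17, a=2
  step 4: m=19, q=8, a=5
  step 5: m=21, q=7, a=6
  step 6: m=21, q=8, a=5
  step 7: m=19, q=17, a=2
  step 8: m=15, q=16, a=2
  step 9: m=17, q=13, a=3
  step 10: m=22, q=1, a=44
a_10 = 2*a_0 = 44, so the period closes here.
sqrt(497) = [22; 3, 2, 2, 5, 6, 5, 2, 2, 3, 44]
Period length = 10

10


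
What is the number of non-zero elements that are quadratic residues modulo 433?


For prime p, the number of non-zero quadratic residues is (p-1)/2.
= (433-1)/2
= 216

216


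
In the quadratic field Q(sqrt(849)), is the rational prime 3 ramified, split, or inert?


K = Q(sqrt(849)). Since d mod 4 = 1, disc(K) = 849.
Check p | disc: 849 mod 3 = 0.
p divides disc, so p ramifies: (p) = P^2 with e=2, f=1, g=1.
Therefore p is ramified.

ramified


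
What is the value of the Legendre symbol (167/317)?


p = 317 is prime, so compute (167/317) with the reciprocity algorithm (Jacobi-symbol steps: pull out 2s via (2/n), flip via reciprocity, reduce):
  reciprocity: (167/317) -> +(317/167)
  reduce: (150/167)
  pull out 2: (2/167) = +1  (since 167 mod 8 = 7)
  reciprocity: (75/167) -> -(167/75)
  reduce: (17/75)
  reciprocity: (17/75) -> +(75/17)
  reduce: (7/17)
  reciprocity: (7/17) -> +(17/7)
  reduce: (3/7)
  reciprocity: (3/7) -> -(7/3)
  reduce: (1/3)
  (1/3) = 1
Product of signs = 1
(167/317) = 1

1


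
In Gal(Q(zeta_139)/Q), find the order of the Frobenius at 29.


The Frobenius at p in Gal(Q(zeta_n)/Q) = (Z/nZ)* is the class of p, so its order is ord_139(29), the smallest k >= 1 with 29^k = 1 mod 139.
n = 139 = 139, phi(139) = 138; the order divides phi(n).
Divisors of 138: 1, 2, 3, 6, 23, 46, 69, 138
Repeated squaring mod 139: 29^1 = 29, 29^2 = 7, 29^4 = 49, 29^8 = 38, 29^16 = 54, 29^32 = 136, 29^64 = 9, 29^128 = 81
Test divisors in increasing order:
  k=1: 29^1 = 29 mod 139
  k=2: 29^2 = 7 mod 139
  k=3: 29^3 = 7 * 29 = 64 mod 139
  k=6: 29^6 = 49 * 7 = 65 mod 139
  k=23: 29^23 = 54 * 49 * 7 * 29 = 42 mod 139
  k=46: 29^46 = 136 * 38 * 49 * 7 = 96 mod 139
  k=69: 29^69 = 9 * 49 * 29 = 1 mod 139  <- first divisor giving 1
Order = 69

69


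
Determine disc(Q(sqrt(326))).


For K = Q(sqrt(d)) with d squarefree: disc(K) = d if d = 1 mod 4, and disc(K) = 4d if d = 2 or 3 mod 4.
Here d = 326, and d mod 4 = 2.
d = 2 mod 4, not 1 (O_K = Z[sqrt(d)]), so disc(K) = 4d = 4 * (326) = 1304

1304


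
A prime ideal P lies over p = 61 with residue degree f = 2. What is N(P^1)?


N(P^a) = p^(a*f)
= 61^(1*2)
= 61^2
= 3721

3721


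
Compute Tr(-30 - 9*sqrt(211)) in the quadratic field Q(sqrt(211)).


Tr(a + b*sqrt(d)) = (a + b*sqrt(d)) + (a - b*sqrt(d)) = 2a
= 2 * (-30)
= -60

-60


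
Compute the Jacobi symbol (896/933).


Compute (896/933) via quadratic reciprocity:
  pull out 2: (2/933) = -1  (since 933 mod 8 = 5)
  pull out 2: (2/933) = -1  (since 933 mod 8 = 5)
  pull out 2: (2/933) = -1  (since 933 mod 8 = 5)
  pull out 2: (2/933) = -1  (since 933 mod 8 = 5)
  pull out 2: (2/933) = -1  (since 933 mod 8 = 5)
  pull out 2: (2/933) = -1  (since 933 mod 8 = 5)
  pull out 2: (2/933) = -1  (since 933 mod 8 = 5)
  reciprocity: (7/933) -> +(933/7)
  reduce: (2/7)
  pull out 2: (2/7) = +1  (since 7 mod 8 = 7)
  (1/7) = 1
Product of signs = -1

-1


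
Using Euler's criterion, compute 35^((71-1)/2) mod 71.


p = 71 is prime and the exponent is (p-1)/2 = 35, so by Euler's criterion 35^35 = (35/71) = +1 or -1 mod 71.
Compute by square-and-multiply:
  35 = 32 + 2 + 1 (binary 100011)
  Repeated squaring mod 71: 35^1 = 35, 35^2 = 18, 35^4 = 40, 35^8 = 38, 35^16 = 24, 35^32 = 8
  35^35 = 35^32 * 35^2 * 35^1 = 8 * 18 * 35 mod 71
    8 * 18 = 144 = 2 mod 71
    2 * 35 = 70 = 70 mod 71
  35^35 = 70 mod 71
Result 70 = p - 1 = -1 mod 71: 35 is a quadratic non-residue mod 71. As a residue in [0, p-1] the value is 70.
35^35 mod 71 = 70

70


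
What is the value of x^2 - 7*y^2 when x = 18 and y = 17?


x^2 - d*y^2
= 18^2 - 7*17^2
= 324 - 2023
= -1699

-1699


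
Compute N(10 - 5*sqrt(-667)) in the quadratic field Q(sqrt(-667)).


N(a + b*sqrt(d)) = a^2 - d*b^2
= (10)^2 - (-667)*(-5)^2
= 100 + 16675
= 16775

16775


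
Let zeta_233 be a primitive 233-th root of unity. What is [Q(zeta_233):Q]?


The degree equals Euler's totient phi(233).
233 = 233
phi(233) = 232

232


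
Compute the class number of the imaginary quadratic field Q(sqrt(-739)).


K = Q(sqrt(-739)). d mod 4 = 1, so D = disc(K) = d = -739
h(K) equals the number of primitive reduced positive-definite forms (a, b, c) = a*x^2 + b*x*y + c*y^2 with b^2 - 4ac = D,
where reduced means |b| <= a <= c, with b >= 0 whenever |b| = a or a = c, and primitive means gcd(a, b, c) = 1.
Reduced forces 3a^2 <= |D| = 739, so 1 <= a <= 15; b must have the parity of D, and c = (b^2 - D)/(4a) must be an integer >= a.
Enumerate a = 1..15, b in [-a, a]:
  a=1: (1, 1, 185)  [1]
  a=2..4: none
  a=5: (5, -1, 37), (5, 1, 37)  [2]
  a=6..10: none
  a=11: (11, -3, 17), (11, 3, 17)  [2]
  a=12..15: none
Total reduced forms: 1 + 2 + 2 = 5
h = 5

5


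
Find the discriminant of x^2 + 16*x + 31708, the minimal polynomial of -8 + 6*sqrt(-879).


The element -8 + 6*sqrt(-879) has minimal polynomial:
x^2 + 16*x + 31708
Discriminant = (16)^2 - 4*(31708)
= 256 - 126832
= -126576

-126576


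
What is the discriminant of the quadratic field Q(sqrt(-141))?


For K = Q(sqrt(d)) with d squarefree: disc(K) = d if d = 1 mod 4, and disc(K) = 4d if d = 2 or 3 mod 4.
Here d = -141, and d mod 4 = 3.
d = 3 mod 4, not 1 (O_K = Z[sqrt(d)]), so disc(K) = 4d = 4 * (-141) = -564

-564


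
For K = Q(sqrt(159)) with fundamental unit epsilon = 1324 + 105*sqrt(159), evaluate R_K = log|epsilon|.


epsilon = 1324 + 105*sqrt(159)
= 2647.9996
R = ln(2647.9996)
= 7.8816

7.8816


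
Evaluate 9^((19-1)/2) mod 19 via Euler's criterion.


p = 19 is prime and the exponent is (p-1)/2 = 9, so by Euler's criterion 9^9 = (9/19) = +1 or -1 mod 19.
Compute by square-and-multiply:
  9 = 8 + 1 (binary 1001)
  Repeated squaring mod 19: 9^1 = 9, 9^2 = 5, 9^4 = 6, 9^8 = 17
  9^9 = 9^8 * 9^1 = 17 * 9 mod 19
    17 * 9 = 153 = 1 mod 19
  9^9 = 1 mod 19
Result 1: 9 is a quadratic residue mod 19.
9^9 mod 19 = 1

1


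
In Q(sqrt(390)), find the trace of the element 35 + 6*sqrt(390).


Tr(a + b*sqrt(d)) = (a + b*sqrt(d)) + (a - b*sqrt(d)) = 2a
= 2 * (35)
= 70

70


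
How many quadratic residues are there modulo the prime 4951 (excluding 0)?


For prime p, the number of non-zero quadratic residues is (p-1)/2.
= (4951-1)/2
= 2475

2475


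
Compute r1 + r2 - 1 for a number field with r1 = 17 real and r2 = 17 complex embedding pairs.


By Dirichlet's unit theorem:
rank = r1 + r2 - 1
= 17 + 17 - 1
= 33

33


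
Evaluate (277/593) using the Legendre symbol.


p = 593 is prime, so compute (277/593) with the reciprocity algorithm (Jacobi-symbol steps: pull out 2s via (2/n), flip via reciprocity, reduce):
  reciprocity: (277/593) -> +(593/277)
  reduce: (39/277)
  reciprocity: (39/277) -> +(277/39)
  reduce: (4/39)
  pull out 2: (2/39) = +1  (since 39 mod 8 = 7)
  pull out 2: (2/39) = +1  (since 39 mod 8 = 7)
  (1/39) = 1
Product of signs = 1
(277/593) = 1

1


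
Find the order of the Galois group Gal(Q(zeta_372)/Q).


|Gal(Q(zeta_372)/Q)| = phi(372)
= 120

120


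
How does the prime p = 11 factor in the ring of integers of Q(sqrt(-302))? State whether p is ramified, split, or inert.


K = Q(sqrt(-302)). Since d mod 4 = 2, disc(K) = -1208.
Check p | disc: -1208 mod 11 = 2.
p does not divide disc. Compute Legendre symbol (d/p):
6^((11-1)/2) mod 11 = -1
(d/p) = -1, so p is inert: (p) stays prime with e=1, f=2, g=1.
Therefore p is inert.

inert


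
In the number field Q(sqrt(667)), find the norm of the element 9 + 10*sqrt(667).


N(a + b*sqrt(d)) = a^2 - d*b^2
= (9)^2 - (667)*(10)^2
= 81 - 66700
= -66619

-66619


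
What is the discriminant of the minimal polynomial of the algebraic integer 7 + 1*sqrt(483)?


The element 7 + 1*sqrt(483) has minimal polynomial:
x^2 - 14*x - 434
Discriminant = (-14)^2 - 4*(-434)
= 196 + 1736
= 1932

1932


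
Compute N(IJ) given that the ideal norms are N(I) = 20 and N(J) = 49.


N(IJ) = N(I) * N(J)
= 20 * 49
= 980

980


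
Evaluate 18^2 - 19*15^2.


x^2 - d*y^2
= 18^2 - 19*15^2
= 324 - 4275
= -3951

-3951


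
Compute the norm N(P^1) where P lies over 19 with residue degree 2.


N(P^a) = p^(a*f)
= 19^(1*2)
= 19^2
= 361

361


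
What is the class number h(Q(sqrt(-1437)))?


K = Q(sqrt(-1437)). d mod 4 = 3, so D = disc(K) = 4d = -5748
h(K) equals the number of primitive reduced positive-definite forms (a, b, c) = a*x^2 + b*x*y + c*y^2 with b^2 - 4ac = D,
where reduced means |b| <= a <= c, with b >= 0 whenever |b| = a or a = c, and primitive means gcd(a, b, c) = 1.
Reduced forces 3a^2 <= |D| = 5748, so 1 <= a <= 43; b must have the parity of D, and c = (b^2 - D)/(4a) must be an integer >= a.
Enumerate a = 1..43, b in [-a, a]:
  a=1: (1, 0, 1437)  [1]
  a=2: (2, 2, 719)  [1]
  a=3: (3, 0, 479)  [1]
  a=4..5: none
  a=6: (6, 6, 241)  [1]
  a=7..10: none
  a=11: (11, -4, 131), (11, 4, 131)  [2]
  a=12..16: none
  a=17: (17, -10, 86), (17, 10, 86)  [2]
  a=18: none
  a=19: (19, -16, 79), (19, 16, 79)  [2]
  a=20..21: none
  a=22: (22, -18, 69), (22, 18, 69)  [2]
  a=23: (23, -18, 66), (23, 18, 66)  [2]
  a=24..28: none
  a=29: (29, -20, 53), (29, 20, 53)  [2]
  a=30: none
  a=31: (31, -24, 51), (31, 24, 51)  [2]
  a=32: none
  a=33: (33, -18, 46), (33, 18, 46)  [2]
  a=34: (34, -10, 43), (34, 10, 43)  [2]
  a=35..37: none
  a=38: (38, -22, 41), (38, 22, 41)  [2]
  a=39..43: none
Total reduced forms: 1 + 1 + 1 + 1 + 2 + 2 + 2 + 2 + 2 + 2 + 2 + 2 + 2 + 2 = 24
h = 24

24


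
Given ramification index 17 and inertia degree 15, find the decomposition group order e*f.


|D_P| = e * f
= 17 * 15
= 255

255


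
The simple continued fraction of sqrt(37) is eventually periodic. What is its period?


Run the CF algorithm for sqrt(37).
a_0 = floor(sqrt(37)) = 6; set m_0=0, q_0=1.
Recurrence: m' = q*a - m,  q' = (d - m'^2)/q,  a' = floor((a_0 + m')/q').
  step 1: m=6, q=1, a=12
a_1 = 2*a_0 = 12, so the period closes here.
sqrt(37) = [6; 12]
Period length = 1

1


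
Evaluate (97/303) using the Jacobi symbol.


Compute (97/303) via quadratic reciprocity:
  reciprocity: (97/303) -> +(303/97)
  reduce: (12/97)
  pull out 2: (2/97) = +1  (since 97 mod 8 = 1)
  pull out 2: (2/97) = +1  (since 97 mod 8 = 1)
  reciprocity: (3/97) -> +(97/3)
  reduce: (1/3)
  (1/3) = 1
Product of signs = 1

1


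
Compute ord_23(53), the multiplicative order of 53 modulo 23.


We want ord_23(53), the smallest k >= 1 with 53^k = 1 mod 23.
n = 23 = 23, phi(23) = 22; the order divides phi(n).
Divisors of 22: 1, 2, 11, 22
Repeated squaring mod 23: 53^1 = 7, 53^2 = 3, 53^4 = 9, 53^8 = 12, 53^16 = 6
Test divisors in increasing order:
  k=1: 53^1 = 7 mod 23
  k=2: 53^2 = 3 mod 23
  k=11: 53^11 = 12 * 3 * 7 = 22 mod 23
  k=22: 53^22 = 6 * 9 * 3 = 1 mod 23  <- first divisor giving 1
Order = 22

22


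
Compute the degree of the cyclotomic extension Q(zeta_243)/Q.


The degree equals Euler's totient phi(243).
243 = 3^5
phi(243) = 162

162


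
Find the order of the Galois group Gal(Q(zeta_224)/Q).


|Gal(Q(zeta_224)/Q)| = phi(224)
= 96

96


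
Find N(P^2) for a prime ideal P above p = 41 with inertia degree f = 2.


N(P^a) = p^(a*f)
= 41^(2*2)
= 41^4
= 2825761

2825761


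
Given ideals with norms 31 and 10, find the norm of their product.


N(IJ) = N(I) * N(J)
= 31 * 10
= 310

310


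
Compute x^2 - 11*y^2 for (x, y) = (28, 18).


x^2 - d*y^2
= 28^2 - 11*18^2
= 784 - 3564
= -2780

-2780


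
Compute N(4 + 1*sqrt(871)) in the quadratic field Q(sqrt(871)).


N(a + b*sqrt(d)) = a^2 - d*b^2
= (4)^2 - (871)*(1)^2
= 16 - 871
= -855

-855


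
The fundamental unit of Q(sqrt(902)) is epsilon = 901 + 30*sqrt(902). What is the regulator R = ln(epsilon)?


epsilon = 901 + 30*sqrt(902)
= 1801.9994
R = ln(1801.9994)
= 7.4967

7.4967


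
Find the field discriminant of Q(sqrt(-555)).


For K = Q(sqrt(d)) with d squarefree: disc(K) = d if d = 1 mod 4, and disc(K) = 4d if d = 2 or 3 mod 4.
Here d = -555, and d mod 4 = 1.
d = 1 mod 4 (O_K = Z[(1+sqrt(d))/2]), so disc(K) = d = -555

-555


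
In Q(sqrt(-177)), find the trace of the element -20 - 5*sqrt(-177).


Tr(a + b*sqrt(d)) = (a + b*sqrt(d)) + (a - b*sqrt(d)) = 2a
= 2 * (-20)
= -40

-40


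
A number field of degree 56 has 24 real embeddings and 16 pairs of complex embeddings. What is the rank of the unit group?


By Dirichlet's unit theorem:
rank = r1 + r2 - 1
= 24 + 16 - 1
= 39

39


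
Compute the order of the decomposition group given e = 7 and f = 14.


|D_P| = e * f
= 7 * 14
= 98

98


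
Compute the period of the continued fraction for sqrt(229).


Run the CF algorithm for sqrt(229).
a_0 = floor(sqrt(229)) = 15; set m_0=0, q_0=1.
Recurrence: m' = q*a - m,  q' = (d - m'^2)/q,  a' = floor((a_0 + m')/q').
  step 1: m=15, q=4, a=7
  step 2: m=13, q=15, a=1
  step 3: m=2, q=15, a=1
  step 4: m=13, q=4, a=7
  step 5: m=15, q=1, a=30
a_5 = 2*a_0 = 30, so the period closes here.
sqrt(229) = [15; 7, 1, 1, 7, 30]
Period length = 5

5


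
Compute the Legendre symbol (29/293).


p = 293 is prime, so compute (29/293) with the reciprocity algorithm (Jacobi-symbol steps: pull out 2s via (2/n), flip via reciprocity, reduce):
  reciprocity: (29/293) -> +(293/29)
  reduce: (3/29)
  reciprocity: (3/29) -> +(29/3)
  reduce: (2/3)
  pull out 2: (2/3) = -1  (since 3 mod 8 = 3)
  (1/3) = 1
Product of signs = -1
(29/293) = -1

-1


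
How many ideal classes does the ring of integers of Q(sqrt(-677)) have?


K = Q(sqrt(-677)). d mod 4 = 3, so D = disc(K) = 4d = -2708
h(K) equals the number of primitive reduced positive-definite forms (a, b, c) = a*x^2 + b*x*y + c*y^2 with b^2 - 4ac = D,
where reduced means |b| <= a <= c, with b >= 0 whenever |b| = a or a = c, and primitive means gcd(a, b, c) = 1.
Reduced forces 3a^2 <= |D| = 2708, so 1 <= a <= 30; b must have the parity of D, and c = (b^2 - D)/(4a) must be an integer >= a.
Enumerate a = 1..30, b in [-a, a]:
  a=1: (1, 0, 677)  [1]
  a=2: (2, 2, 339)  [1]
  a=3: (3, -2, 226), (3, 2, 226)  [2]
  a=4..5: none
  a=6: (6, -2, 113), (6, 2, 113)  [2]
  a=7: (7, -6, 98), (7, 6, 98)  [2]
  a=8: none
  a=9: (9, -8, 77), (9, 8, 77)  [2]
  a=10: none
  a=11: (11, -8, 63), (11, 8, 63)  [2]
  a=12: none
  a=13: (13, -10, 54), (13, 10, 54)  [2]
  a=14: (14, -6, 49), (14, 6, 49)  [2]
  a=15..17: none
  a=18: (18, -10, 39), (18, 10, 39)  [2]
  a=19: (19, -16, 39), (19, 16, 39)  [2]
  a=20: none
  a=21: (21, -20, 37), (21, -8, 33), (21, 8, 33), (21, 20, 37)  [4]
  a=22: (22, -14, 33), (22, 14, 33)  [2]
  a=23: (23, -12, 31), (23, 12, 31)  [2]
  a=24..25: none
  a=26: (26, -10, 27), (26, 10, 27)  [2]
  a=27..30: none
Total reduced forms: 1 + 1 + 2 + 2 + 2 + 2 + 2 + 2 + 2 + 2 + 2 + 4 + 2 + 2 + 2 = 30
h = 30

30


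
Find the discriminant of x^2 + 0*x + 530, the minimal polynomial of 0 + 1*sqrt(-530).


The element 0 + 1*sqrt(-530) has minimal polynomial:
x^2 + 0*x + 530
Discriminant = (0)^2 - 4*(530)
= 0 - 2120
= -2120

-2120


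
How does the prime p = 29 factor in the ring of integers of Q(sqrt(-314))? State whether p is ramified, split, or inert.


K = Q(sqrt(-314)). Since d mod 4 = 2, disc(K) = -1256.
Check p | disc: -1256 mod 29 = 20.
p does not divide disc. Compute Legendre symbol (d/p):
5^((29-1)/2) mod 29 = 1
(d/p) = 1, so p splits: (p) = P*P' with e=1, f=1, g=2.
Therefore p is split.

split


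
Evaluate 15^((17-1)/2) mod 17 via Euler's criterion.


p = 17 is prime and the exponent is (p-1)/2 = 8, so by Euler's criterion 15^8 = (15/17) = +1 or -1 mod 17.
Compute by square-and-multiply:
  8 = 8 (binary 1000)
  Repeated squaring mod 17: 15^1 = 15, 15^2 = 4, 15^4 = 16, 15^8 = 1
  15^8 = 1 mod 17
Result 1: 15 is a quadratic residue mod 17.
15^8 mod 17 = 1

1


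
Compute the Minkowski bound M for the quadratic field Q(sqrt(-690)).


d = -690, d mod 4 = 2, so disc(K) = 4d = -2760; |disc(K)| = 2760
Imaginary quadratic field, so n = 2, s = r2 = 1, r1 = 0
M = (n!/n^n) * (4/pi)^s * sqrt(|disc(K)|) = (2!/2^2) * (4/pi)^1 * sqrt(2760)
= 0.5 * 1.273240 * 52.535702
= 33.4453

33.4453


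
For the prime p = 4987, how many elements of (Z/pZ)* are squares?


For prime p, the number of non-zero quadratic residues is (p-1)/2.
= (4987-1)/2
= 2493

2493


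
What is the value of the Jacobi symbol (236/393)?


Compute (236/393) via quadratic reciprocity:
  pull out 2: (2/393) = +1  (since 393 mod 8 = 1)
  pull out 2: (2/393) = +1  (since 393 mod 8 = 1)
  reciprocity: (59/393) -> +(393/59)
  reduce: (39/59)
  reciprocity: (39/59) -> -(59/39)
  reduce: (20/39)
  pull out 2: (2/39) = +1  (since 39 mod 8 = 7)
  pull out 2: (2/39) = +1  (since 39 mod 8 = 7)
  reciprocity: (5/39) -> +(39/5)
  reduce: (4/5)
  pull out 2: (2/5) = -1  (since 5 mod 8 = 5)
  pull out 2: (2/5) = -1  (since 5 mod 8 = 5)
  (1/5) = 1
Product of signs = -1

-1


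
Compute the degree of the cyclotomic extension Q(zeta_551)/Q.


The degree equals Euler's totient phi(551).
551 = 19 * 29
phi(551) = 504

504


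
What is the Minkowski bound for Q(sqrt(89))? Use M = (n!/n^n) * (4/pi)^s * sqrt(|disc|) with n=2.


d = 89, d mod 4 = 1, so disc(K) = d = 89; |disc(K)| = 89
Real quadratic field, so n = 2, s = r2 = 0, r1 = 2
M = (n!/n^n) * (4/pi)^s * sqrt(|disc(K)|) = (2!/2^2) * (4/pi)^0 * sqrt(89)
= 0.5 * 1.000000 * 9.433981
= 4.7170

4.7170


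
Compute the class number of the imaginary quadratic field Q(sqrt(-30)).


K = Q(sqrt(-30)). d mod 4 = 2, so D = disc(K) = 4d = -120
h(K) equals the number of primitive reduced positive-definite forms (a, b, c) = a*x^2 + b*x*y + c*y^2 with b^2 - 4ac = D,
where reduced means |b| <= a <= c, with b >= 0 whenever |b| = a or a = c, and primitive means gcd(a, b, c) = 1.
Reduced forces 3a^2 <= |D| = 120, so 1 <= a <= 6; b must have the parity of D, and c = (b^2 - D)/(4a) must be an integer >= a.
Enumerate a = 1..6, b in [-a, a]:
  a=1: (1, 0, 30)  [1]
  a=2: (2, 0, 15)  [1]
  a=3: (3, 0, 10)  [1]
  a=4: none
  a=5: (5, 0, 6)  [1]
  a=6: none
Total reduced forms: 1 + 1 + 1 + 1 = 4
h = 4

4
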